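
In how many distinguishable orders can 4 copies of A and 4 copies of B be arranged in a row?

70

Choose positions for the A's: C(8,4) = 70.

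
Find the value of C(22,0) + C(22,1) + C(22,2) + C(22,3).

1 + 22 + 231 + 1540 = 1794.

1794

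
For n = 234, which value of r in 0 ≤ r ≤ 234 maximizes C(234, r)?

117

C(234,r) is maximized at r = 234/2 = 117.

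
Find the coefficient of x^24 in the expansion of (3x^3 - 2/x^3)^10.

General term: C(10,j)·(3x^3)^j·(-2/x^3)^(10-j), with x-exponent 3j − 3(10−j) = 6j − 30.
Set 6j − 30 = 24: j = 9.
C(10,9) = 10; 3^9 = 19683; (-2)^1 = -2.
Coefficient = 10 · 19683 · (-2) = -393660.

-393660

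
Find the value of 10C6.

C(10,6) = C(10,4) by symmetry.
C(10,4) = (10·9·8·7) / 4! = 5040 / 24 = 210.

210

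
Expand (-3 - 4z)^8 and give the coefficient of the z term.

The general term is C(8,j)·(-3)^j·(-4z)^(8-j); the z^1 term has j = 7.
C(8,7) = 8.
Coefficient = C(8,7) · (-3)^7 · (-4)^1 = 8 · (-2187) · (-4) = 69984.

69984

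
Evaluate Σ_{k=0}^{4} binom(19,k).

1 + 19 + 171 + 969 + 3876 = 5036.

5036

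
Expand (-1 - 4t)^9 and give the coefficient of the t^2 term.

-576

The general term is C(9,j)·(-1)^j·(-4t)^(9-j); the t^2 term has j = 7.
C(9,7) = 36.
Coefficient = C(9,7) · (-1)^7 · (-4)^2 = 36 · (-1) · 16 = -576.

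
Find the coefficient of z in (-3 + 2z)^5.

810

The general term is C(5,j)·(-3)^j·(2z)^(5-j); the z^1 term has j = 4.
C(5,4) = 5.
Coefficient = C(5,4) · (-3)^4 · 2^1 = 5 · 81 · 2 = 810.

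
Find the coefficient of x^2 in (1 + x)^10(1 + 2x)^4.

149

Coefficient of x^2 = Σ_{j} C(10,j)·1^j·C(4,2-j)·2^(2-j) for j from 0 to 2.
= 24 + 80 + 45 = 149.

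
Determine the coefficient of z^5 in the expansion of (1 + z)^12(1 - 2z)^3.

-66

Coefficient of z^5 = Σ_{j} C(12,j)·1^j·C(3,5-j)·(-2)^(5-j) for j from 2 to 5.
= (-528) + 2640 + (-2970) + 792 = -66.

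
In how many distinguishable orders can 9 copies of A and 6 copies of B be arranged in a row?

5005

Choose positions for the A's: C(15,9) = 5005.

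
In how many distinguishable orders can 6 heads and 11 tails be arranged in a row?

12376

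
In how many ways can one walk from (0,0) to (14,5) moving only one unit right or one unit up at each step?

11628

Each path is a sequence of 19 steps with 14 rights: C(19,14) = 11628.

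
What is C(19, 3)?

969

C(19,3) = (19·18·17) / 3! = 5814 / 6 = 969.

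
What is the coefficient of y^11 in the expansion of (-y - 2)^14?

2912

The general term is C(14,j)·(-y)^j·(-2)^(14-j); the y^11 term has j = 11.
C(14,11) = 364.
Coefficient = C(14,11) · (-1)^11 · (-2)^3 = 364 · (-1) · (-8) = 2912.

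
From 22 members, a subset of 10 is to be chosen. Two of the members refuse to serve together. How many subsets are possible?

520676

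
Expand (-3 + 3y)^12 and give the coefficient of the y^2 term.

35075106

The general term is C(12,j)·(-3)^j·(3y)^(12-j); the y^2 term has j = 10.
C(12,10) = 66.
Coefficient = C(12,10) · (-3)^10 · 3^2 = 66 · 59049 · 9 = 35075106.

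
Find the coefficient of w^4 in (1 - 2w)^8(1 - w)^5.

4645

Coefficient of w^4 = Σ_{j} C(8,j)·(-2)^j·C(5,4-j)·(-1)^(4-j) for j from 0 to 4.
= 5 + 160 + 1120 + 2240 + 1120 = 4645.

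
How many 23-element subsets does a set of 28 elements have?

C(28,23) = C(28,5) by symmetry.
C(28,5) = (28·27·26·25·24) / 5! = 11793600 / 120 = 98280.

98280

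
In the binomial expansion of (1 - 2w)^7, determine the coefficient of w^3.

-280

The general term is C(7,j)·(1)^j·(-2w)^(7-j); the w^3 term has j = 4.
C(7,4) = 35.
Coefficient = C(7,4) · (-2)^3 = 35 · (-8) = -280.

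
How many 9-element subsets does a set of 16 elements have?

11440

C(16,9) = C(16,7) by symmetry.
C(16,7) = (16·15·14·13·12·11·10) / 7! = 57657600 / 5040 = 11440.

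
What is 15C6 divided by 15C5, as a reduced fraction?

5/3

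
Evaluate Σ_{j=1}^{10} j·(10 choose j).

Since j·C(10,j) = 10·C(9,j−1), the sum is 10·2^9 = 10·512 = 5120.

5120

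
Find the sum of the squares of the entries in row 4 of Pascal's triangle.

70

Σ C(4,k)² is the coefficient of x^4 in (1+x)^4(1+x)^4 = (1+x)^8, i.e. C(8,4) = 70.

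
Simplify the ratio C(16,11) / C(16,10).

C(n,k+1)/C(n,k) = (n−k)/(k+1) = (16−10)/(10+1) = 6/11.

6/11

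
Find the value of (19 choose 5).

C(19,5) = (19·18·17·16·15) / 5! = 1395360 / 120 = 11628.

11628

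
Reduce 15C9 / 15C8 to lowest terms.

7/9

C(n,k+1)/C(n,k) = (n−k)/(k+1) = (15−8)/(8+1) = 7/9.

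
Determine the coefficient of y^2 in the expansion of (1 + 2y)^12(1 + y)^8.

484

Coefficient of y^2 = Σ_{j} C(12,j)·2^j·C(8,2-j)·1^(2-j) for j from 0 to 2.
= 28 + 192 + 264 = 484.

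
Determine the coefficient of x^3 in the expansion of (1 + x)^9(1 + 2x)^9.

Coefficient of x^3 = Σ_{j} C(9,j)·1^j·C(9,3-j)·2^(3-j) for j from 0 to 3.
= 672 + 1296 + 648 + 84 = 2700.

2700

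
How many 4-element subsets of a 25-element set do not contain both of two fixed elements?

All 4-subsets: C(25,4) = 12650. Those containing both fixed elements: C(23,2) = 253.
12650 − 253 = 12397.

12397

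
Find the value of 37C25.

1852482996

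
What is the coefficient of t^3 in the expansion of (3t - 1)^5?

270

The general term is C(5,j)·(3t)^j·(-1)^(5-j); the t^3 term has j = 3.
C(5,3) = 10.
Coefficient = C(5,3) · 3^3 = 10 · 27 = 270.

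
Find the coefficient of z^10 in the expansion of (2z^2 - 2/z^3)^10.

46080

General term: C(10,j)·(2z^2)^j·(-2/z^3)^(10-j), with z-exponent 2j − 3(10−j) = 5j − 30.
Set 5j − 30 = 10: j = 8.
C(10,8) = 45; 2^8 = 256; (-2)^2 = 4.
Coefficient = 45 · 256 · 4 = 46080.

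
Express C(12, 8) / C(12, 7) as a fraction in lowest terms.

C(n,k+1)/C(n,k) = (n−k)/(k+1) = (12−7)/(7+1) = 5/8.

5/8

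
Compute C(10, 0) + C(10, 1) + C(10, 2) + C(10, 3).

1 + 10 + 45 + 120 = 176.

176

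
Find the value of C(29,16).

C(29,16) = C(29,13) by symmetry.
C(29,13) = (29·28·27·26·25·24·23·22·21·20·19·18·17) / 13! = 422590010274432000 / 6227020800 = 67863915.

67863915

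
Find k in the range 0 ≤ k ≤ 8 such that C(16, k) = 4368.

C(16,k) increases on 0 ≤ k ≤ 8. C(16,4) = 1820 and C(16,5) = 4368, so k = 5.

5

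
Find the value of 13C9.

C(13,9) = C(13,4) by symmetry.
C(13,4) = (13·12·11·10) / 4! = 17160 / 24 = 715.

715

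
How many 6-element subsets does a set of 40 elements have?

3838380

C(40,6) = (40·39·38·37·36·35) / 6! = 2763633600 / 720 = 3838380.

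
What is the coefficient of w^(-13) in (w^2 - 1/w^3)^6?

-6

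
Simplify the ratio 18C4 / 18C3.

C(n,k+1)/C(n,k) = (n−k)/(k+1) = (18−3)/(3+1) = 15/4.

15/4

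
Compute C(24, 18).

134596

C(24,18) = C(24,6) by symmetry.
C(24,6) = (24·23·22·21·20·19) / 6! = 96909120 / 720 = 134596.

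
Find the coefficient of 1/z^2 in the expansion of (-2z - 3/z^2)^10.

General term: C(10,j)·(-2z)^j·(-3/z^2)^(10-j), with z-exponent 1j − 2(10−j) = 3j − 20.
Set 3j − 20 = -2: j = 6.
C(10,6) = 210; (-2)^6 = 64; (-3)^4 = 81.
Coefficient = 210 · 64 · 81 = 1088640.

1088640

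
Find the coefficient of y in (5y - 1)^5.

25

The general term is C(5,j)·(5y)^j·(-1)^(5-j); the y^1 term has j = 1.
C(5,1) = 5.
Coefficient = C(5,1) · 5^1 = 5 · 5 = 25.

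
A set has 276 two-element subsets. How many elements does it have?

n(n−1)/2 = 276 ⇒ n(n−1) = 552. Since 24·23 = 552, n = 24.

24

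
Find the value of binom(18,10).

43758

C(18,10) = C(18,8) by symmetry.
C(18,8) = (18·17·16·15·14·13·12·11) / 8! = 1764322560 / 40320 = 43758.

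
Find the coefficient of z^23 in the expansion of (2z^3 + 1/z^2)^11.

28160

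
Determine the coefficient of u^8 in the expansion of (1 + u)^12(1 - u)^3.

99

Coefficient of u^8 = Σ_{j} C(12,j)·1^j·C(3,8-j)·(-1)^(8-j) for j from 5 to 8.
= (-792) + 2772 + (-2376) + 495 = 99.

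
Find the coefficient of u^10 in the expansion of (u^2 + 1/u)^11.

330

General term: C(11,j)·(u^2)^j·(1/u)^(11-j), with u-exponent 2j − 1(11−j) = 3j − 11.
Set 3j − 11 = 10: j = 7.
C(11,7) = 330; 1^7 = 1; 1^4 = 1.
Coefficient = 330 · 1 · 1 = 330.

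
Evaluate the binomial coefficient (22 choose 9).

497420

C(22,9) = (22·21·20·19·18·17·16·15·14) / 9! = 180503769600 / 362880 = 497420.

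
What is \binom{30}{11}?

C(30,11) = (30·29·28·27·26·25·24·23·22·21·20) / 11! = 2180547008640000 / 39916800 = 54627300.

54627300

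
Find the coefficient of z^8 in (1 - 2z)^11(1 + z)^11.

-8415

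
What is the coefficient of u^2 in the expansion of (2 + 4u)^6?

3840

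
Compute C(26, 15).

7726160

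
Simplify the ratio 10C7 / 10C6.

4/7

C(n,k+1)/C(n,k) = (n−k)/(k+1) = (10−6)/(6+1) = 4/7.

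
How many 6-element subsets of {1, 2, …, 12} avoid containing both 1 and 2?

All 6-subsets: C(12,6) = 924. Those containing both fixed elements: C(10,4) = 210.
924 − 210 = 714.

714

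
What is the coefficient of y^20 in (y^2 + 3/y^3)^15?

General term: C(15,j)·(y^2)^j·(3/y^3)^(15-j), with y-exponent 2j − 3(15−j) = 5j − 45.
Set 5j − 45 = 20: j = 13.
C(15,13) = 105; 1^13 = 1; 3^2 = 9.
Coefficient = 105 · 1 · 9 = 945.

945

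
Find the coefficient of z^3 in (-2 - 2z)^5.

-320

The general term is C(5,j)·(-2)^j·(-2z)^(5-j); the z^3 term has j = 2.
C(5,2) = 10.
Coefficient = C(5,2) · (-2)^2 · (-2)^3 = 10 · 4 · (-8) = -320.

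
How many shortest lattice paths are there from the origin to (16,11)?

Each path is a sequence of 27 steps with 16 rights: C(27,16) = 13037895.

13037895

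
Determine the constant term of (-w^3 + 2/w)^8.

General term: C(8,j)·(-w^3)^j·(2/w)^(8-j), with w-exponent 3j − 1(8−j) = 4j − 8.
Set 4j − 8 = 0: j = 2.
C(8,2) = 28; (-1)^2 = 1; 2^6 = 64.
Coefficient = 28 · 1 · 64 = 1792.

1792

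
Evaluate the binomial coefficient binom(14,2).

C(14,2) = (14·13) / 2! = 182 / 2 = 91.

91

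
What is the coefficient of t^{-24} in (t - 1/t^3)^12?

General term: C(12,j)·(t)^j·(-1/t^3)^(12-j), with t-exponent 1j − 3(12−j) = 4j − 36.
Set 4j − 36 = -24: j = 3.
C(12,3) = 220; 1^3 = 1; (-1)^9 = -1.
Coefficient = 220 · 1 · (-1) = -220.

-220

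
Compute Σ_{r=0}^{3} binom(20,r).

1351

1 + 20 + 190 + 1140 = 1351.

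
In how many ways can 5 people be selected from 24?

This is C(24,5) = 42504.

42504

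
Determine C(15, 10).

3003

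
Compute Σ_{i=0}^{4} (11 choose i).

1 + 11 + 55 + 165 + 330 = 562.

562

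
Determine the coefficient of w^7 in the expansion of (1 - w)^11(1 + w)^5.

-110

Coefficient of w^7 = Σ_{j} C(11,j)·(-1)^j·C(5,7-j)·1^(7-j) for j from 2 to 7.
= 55 + (-825) + 3300 + (-4620) + 2310 + (-330) = -110.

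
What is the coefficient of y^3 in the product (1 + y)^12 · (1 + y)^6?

(1 + y)^12(1 + y)^6 = (1 + y)^18, so the coefficient of y^3 is C(18,3)·1^3 = 816·1 = 816.

816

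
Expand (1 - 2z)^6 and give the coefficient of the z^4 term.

The general term is C(6,j)·(1)^j·(-2z)^(6-j); the z^4 term has j = 2.
C(6,2) = 15.
Coefficient = C(6,2) · (-2)^4 = 15 · 16 = 240.

240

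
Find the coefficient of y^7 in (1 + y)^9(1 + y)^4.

1716

(1 + y)^9(1 + y)^4 = (1 + y)^13, so the coefficient of y^7 is C(13,7)·1^7 = 1716·1 = 1716.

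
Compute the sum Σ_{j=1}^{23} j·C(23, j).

Differentiating (1+x)^23 and setting x=1: Σ j·C(23,j) = 23·2^22 = 96468992.

96468992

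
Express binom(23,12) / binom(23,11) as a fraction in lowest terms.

1

C(n,k+1)/C(n,k) = (n−k)/(k+1) = (23−11)/(11+1) = 12/12 = 1.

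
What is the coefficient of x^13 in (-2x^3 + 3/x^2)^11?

General term: C(11,j)·(-2x^3)^j·(3/x^2)^(11-j), with x-exponent 3j − 2(11−j) = 5j − 22.
Set 5j − 22 = 13: j = 7.
C(11,7) = 330; (-2)^7 = -128; 3^4 = 81.
Coefficient = 330 · (-128) · 81 = -3421440.

-3421440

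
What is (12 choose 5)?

792

C(12,5) = (12·11·10·9·8) / 5! = 95040 / 120 = 792.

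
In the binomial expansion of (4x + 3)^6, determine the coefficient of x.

5832

The general term is C(6,j)·(4x)^j·(3)^(6-j); the x^1 term has j = 1.
C(6,1) = 6.
Coefficient = C(6,1) · 4^1 · 3^5 = 6 · 4 · 243 = 5832.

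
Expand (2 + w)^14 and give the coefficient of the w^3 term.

The general term is C(14,j)·(2)^j·(w)^(14-j); the w^3 term has j = 11.
C(14,11) = 364.
Coefficient = C(14,11) · 2^11 = 364 · 2048 = 745472.

745472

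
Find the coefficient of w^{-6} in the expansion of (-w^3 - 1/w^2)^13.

-715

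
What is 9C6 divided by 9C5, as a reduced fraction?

2/3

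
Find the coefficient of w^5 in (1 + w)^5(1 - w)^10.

Coefficient of w^5 = Σ_{j} C(5,j)·1^j·C(10,5-j)·(-1)^(5-j) for j from 0 to 5.
= (-252) + 1050 + (-1200) + 450 + (-50) + 1 = -1.

-1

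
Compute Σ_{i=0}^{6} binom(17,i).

1 + 17 + 136 + 680 + 2380 + 6188 + 12376 = 21778.

21778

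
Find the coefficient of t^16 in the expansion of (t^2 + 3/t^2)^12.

General term: C(12,j)·(t^2)^j·(3/t^2)^(12-j), with t-exponent 2j − 2(12−j) = 4j − 24.
Set 4j − 24 = 16: j = 10.
C(12,10) = 66; 1^10 = 1; 3^2 = 9.
Coefficient = 66 · 1 · 9 = 594.

594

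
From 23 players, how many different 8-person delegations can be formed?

490314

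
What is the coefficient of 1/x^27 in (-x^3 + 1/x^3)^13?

78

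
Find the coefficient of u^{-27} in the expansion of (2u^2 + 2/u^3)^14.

General term: C(14,j)·(2u^2)^j·(2/u^3)^(14-j), with u-exponent 2j − 3(14−j) = 5j − 42.
Set 5j − 42 = -27: j = 3.
C(14,3) = 364; 2^3 = 8; 2^11 = 2048.
Coefficient = 364 · 8 · 2048 = 5963776.

5963776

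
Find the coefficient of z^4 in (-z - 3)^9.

-30618

The general term is C(9,j)·(-z)^j·(-3)^(9-j); the z^4 term has j = 4.
C(9,4) = 126.
Coefficient = C(9,4) · (-3)^5 = 126 · (-243) = -30618.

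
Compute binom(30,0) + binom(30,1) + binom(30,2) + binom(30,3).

1 + 30 + 435 + 4060 = 4526.

4526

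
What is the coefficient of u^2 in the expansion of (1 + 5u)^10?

1125

The general term is C(10,j)·(1)^j·(5u)^(10-j); the u^2 term has j = 8.
C(10,8) = 45.
Coefficient = C(10,8) · 5^2 = 45 · 25 = 1125.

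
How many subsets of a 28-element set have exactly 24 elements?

Choose the 24 positions: C(28,24) = 20475.

20475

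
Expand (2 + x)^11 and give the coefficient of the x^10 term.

The general term is C(11,j)·(2)^j·(x)^(11-j); the x^10 term has j = 1.
C(11,1) = 11.
Coefficient = C(11,1) · 2^1 = 11 · 2 = 22.

22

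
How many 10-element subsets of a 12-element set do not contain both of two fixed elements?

21

All 10-subsets: C(12,10) = 66. Those containing both fixed elements: C(10,8) = 45.
66 − 45 = 21.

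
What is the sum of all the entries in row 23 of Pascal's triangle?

8388608

Setting x = 1 in (1+x)^23 gives Σ C(23,i) = 2^23 = 8388608.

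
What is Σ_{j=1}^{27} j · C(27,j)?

Since j·C(27,j) = 27·C(26,j−1), the sum is 27·2^26 = 27·67108864 = 1811939328.

1811939328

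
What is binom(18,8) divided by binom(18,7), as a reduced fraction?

11/8

C(n,k+1)/C(n,k) = (n−k)/(k+1) = (18−7)/(7+1) = 11/8.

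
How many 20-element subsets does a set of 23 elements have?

C(23,20) = C(23,3) by symmetry.
C(23,3) = (23·22·21) / 3! = 10626 / 6 = 1771.

1771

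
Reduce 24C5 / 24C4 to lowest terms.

C(n,k+1)/C(n,k) = (n−k)/(k+1) = (24−4)/(4+1) = 20/5 = 4.

4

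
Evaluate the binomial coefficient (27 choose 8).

2220075

C(27,8) = (27·26·25·24·23·22·21·20) / 8! = 89513424000 / 40320 = 2220075.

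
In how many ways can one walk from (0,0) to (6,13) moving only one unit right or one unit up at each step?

27132

Each path is a sequence of 19 steps with 6 rights: C(19,6) = 27132.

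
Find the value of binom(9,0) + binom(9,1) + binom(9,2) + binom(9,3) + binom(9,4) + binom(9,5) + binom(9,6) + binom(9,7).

502

1 + 9 + 36 + 84 + 126 + 126 + 84 + 36 = 502.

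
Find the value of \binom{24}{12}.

C(24,12) = (24·23·22·21·20·19·18·17·16·15·14·13) / 12! = 1295295050649600 / 479001600 = 2704156.

2704156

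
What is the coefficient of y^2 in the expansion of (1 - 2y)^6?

The general term is C(6,j)·(1)^j·(-2y)^(6-j); the y^2 term has j = 4.
C(6,4) = 15.
Coefficient = C(6,4) · (-2)^2 = 15 · 4 = 60.

60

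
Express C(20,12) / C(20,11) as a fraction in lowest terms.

3/4

C(n,k+1)/C(n,k) = (n−k)/(k+1) = (20−11)/(11+1) = 9/12 = 3/4.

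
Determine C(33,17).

C(33,17) = C(33,16) by symmetry.
C(33,16) = (33·32·31·30·29·28·27·26·25·24·23·22·21·20·19·18) / 16! = 24412776311194951680000 / 20922789888000 = 1166803110.

1166803110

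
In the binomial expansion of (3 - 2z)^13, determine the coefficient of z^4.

The general term is C(13,j)·(3)^j·(-2z)^(13-j); the z^4 term has j = 9.
C(13,9) = 715.
Coefficient = C(13,9) · 3^9 · (-2)^4 = 715 · 19683 · 16 = 225173520.

225173520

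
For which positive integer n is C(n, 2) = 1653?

n(n−1)/2 = 1653 ⇒ n(n−1) = 3306. Since 58·57 = 3306, n = 58.

58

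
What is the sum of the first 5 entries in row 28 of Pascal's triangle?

1 + 28 + 378 + 3276 + 20475 = 24158.

24158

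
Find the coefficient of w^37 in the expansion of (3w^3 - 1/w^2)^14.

-22320522

General term: C(14,j)·(3w^3)^j·(-1/w^2)^(14-j), with w-exponent 3j − 2(14−j) = 5j − 28.
Set 5j − 28 = 37: j = 13.
C(14,13) = 14; 3^13 = 1594323; (-1)^1 = -1.
Coefficient = 14 · 1594323 · (-1) = -22320522.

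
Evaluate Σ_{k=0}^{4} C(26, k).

17902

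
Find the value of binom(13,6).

1716

C(13,6) = (13·12·11·10·9·8) / 6! = 1235520 / 720 = 1716.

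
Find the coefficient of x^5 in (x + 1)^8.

The general term is C(8,j)·(x)^j·(1)^(8-j); the x^5 term has j = 5.
C(8,5) = 56.
Coefficient = C(8,5) = 56.

56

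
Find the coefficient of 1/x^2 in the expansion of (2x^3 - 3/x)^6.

-2916

General term: C(6,j)·(2x^3)^j·(-3/x)^(6-j), with x-exponent 3j − 1(6−j) = 4j − 6.
Set 4j − 6 = -2: j = 1.
C(6,1) = 6; 2^1 = 2; (-3)^5 = -243.
Coefficient = 6 · 2 · (-243) = -2916.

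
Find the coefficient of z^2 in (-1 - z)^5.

-10

The general term is C(5,j)·(-1)^j·(-z)^(5-j); the z^2 term has j = 3.
C(5,3) = 10.
Coefficient = C(5,3) · (-1)^3 = 10 · (-1) = -10.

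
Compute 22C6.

74613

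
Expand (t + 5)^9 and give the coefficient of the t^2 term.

2812500

The general term is C(9,j)·(t)^j·(5)^(9-j); the t^2 term has j = 2.
C(9,2) = 36.
Coefficient = C(9,2) · 5^7 = 36 · 78125 = 2812500.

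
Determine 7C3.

C(7,3) = (7·6·5) / 3! = 210 / 6 = 35.

35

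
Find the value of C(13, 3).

C(13,3) = (13·12·11) / 3! = 1716 / 6 = 286.

286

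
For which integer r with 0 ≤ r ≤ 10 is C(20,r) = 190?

C(20,r) increases on 0 ≤ r ≤ 10. C(20,1) = 20 and C(20,2) = 190, so r = 2.

2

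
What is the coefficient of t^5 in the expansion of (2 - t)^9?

-2016

The general term is C(9,j)·(2)^j·(-t)^(9-j); the t^5 term has j = 4.
C(9,4) = 126.
Coefficient = C(9,4) · 2^4 · (-1)^5 = 126 · 16 · (-1) = -2016.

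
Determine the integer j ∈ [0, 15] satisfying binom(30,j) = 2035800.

7

C(30,j) increases on 0 ≤ j ≤ 15. C(30,6) = 593775 and C(30,7) = 2035800, so j = 7.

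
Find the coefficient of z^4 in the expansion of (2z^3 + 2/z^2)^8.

17920

General term: C(8,j)·(2z^3)^j·(2/z^2)^(8-j), with z-exponent 3j − 2(8−j) = 5j − 16.
Set 5j − 16 = 4: j = 4.
C(8,4) = 70; 2^4 = 16; 2^4 = 16.
Coefficient = 70 · 16 · 16 = 17920.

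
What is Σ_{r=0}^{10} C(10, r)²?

By Vandermonde's identity, Σ C(10,r)² = C(20,10) = 184756.

184756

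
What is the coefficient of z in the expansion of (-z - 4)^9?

-589824

The general term is C(9,j)·(-z)^j·(-4)^(9-j); the z^1 term has j = 1.
C(9,1) = 9.
Coefficient = C(9,1) · (-1)^1 · (-4)^8 = 9 · (-1) · 65536 = -589824.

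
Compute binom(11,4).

330

C(11,4) = (11·10·9·8) / 4! = 7920 / 24 = 330.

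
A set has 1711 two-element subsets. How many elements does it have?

59

n(n−1)/2 = 1711 ⇒ n(n−1) = 3422. Since 59·58 = 3422, n = 59.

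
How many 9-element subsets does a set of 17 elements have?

24310

C(17,9) = C(17,8) by symmetry.
C(17,8) = (17·16·15·14·13·12·11·10) / 8! = 980179200 / 40320 = 24310.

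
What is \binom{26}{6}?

230230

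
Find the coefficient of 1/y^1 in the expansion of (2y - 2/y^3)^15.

44728320

General term: C(15,j)·(2y)^j·(-2/y^3)^(15-j), with y-exponent 1j − 3(15−j) = 4j − 45.
Set 4j − 45 = -1: j = 11.
C(15,11) = 1365; 2^11 = 2048; (-2)^4 = 16.
Coefficient = 1365 · 2048 · 16 = 44728320.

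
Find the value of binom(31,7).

C(31,7) = (31·30·29·28·27·26·25) / 7! = 13253058000 / 5040 = 2629575.

2629575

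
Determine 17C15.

C(17,15) = C(17,2) by symmetry.
C(17,2) = (17·16) / 2! = 272 / 2 = 136.

136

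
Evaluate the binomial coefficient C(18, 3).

816

C(18,3) = (18·17·16) / 3! = 4896 / 6 = 816.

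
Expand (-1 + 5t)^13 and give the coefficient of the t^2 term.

The general term is C(13,j)·(-1)^j·(5t)^(13-j); the t^2 term has j = 11.
C(13,11) = 78.
Coefficient = C(13,11) · (-1)^11 · 5^2 = 78 · (-1) · 25 = -1950.

-1950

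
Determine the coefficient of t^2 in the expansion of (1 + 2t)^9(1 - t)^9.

Coefficient of t^2 = Σ_{j} C(9,j)·2^j·C(9,2-j)·(-1)^(2-j) for j from 0 to 2.
= 36 + (-162) + 144 = 18.

18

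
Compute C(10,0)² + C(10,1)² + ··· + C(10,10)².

184756

Σ C(10,i)² is the coefficient of x^10 in (1+x)^10(1+x)^10 = (1+x)^20, i.e. C(20,10) = 184756.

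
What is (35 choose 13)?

1476337800

C(35,13) = (35·34·33·32·31·30·29·28·27·26·25·24·23) / 13! = 9193186188426240000 / 6227020800 = 1476337800.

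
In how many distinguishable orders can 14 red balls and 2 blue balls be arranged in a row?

120

Choose positions for the red balls: C(16,14) = 120.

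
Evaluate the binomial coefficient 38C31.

12620256

C(38,31) = C(38,7) by symmetry.
C(38,7) = (38·37·36·35·34·33·32) / 7! = 63606090240 / 5040 = 12620256.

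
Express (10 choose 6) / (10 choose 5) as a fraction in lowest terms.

5/6

C(n,k+1)/C(n,k) = (n−k)/(k+1) = (10−5)/(5+1) = 5/6.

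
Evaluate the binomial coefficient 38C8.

48903492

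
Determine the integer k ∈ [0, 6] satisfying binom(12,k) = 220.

C(12,k) increases on 0 ≤ k ≤ 6. C(12,2) = 66 and C(12,3) = 220, so k = 3.

3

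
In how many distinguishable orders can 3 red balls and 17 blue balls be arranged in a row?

1140

Choose positions for the red balls: C(20,3) = 1140.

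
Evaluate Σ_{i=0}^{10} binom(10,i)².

By Vandermonde's identity, Σ C(10,i)² = C(20,10) = 184756.

184756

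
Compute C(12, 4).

C(12,4) = (12·11·10·9) / 4! = 11880 / 24 = 495.

495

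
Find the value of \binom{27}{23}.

17550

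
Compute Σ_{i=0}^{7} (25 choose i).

726206

1 + 25 + 300 + 2300 + 12650 + 53130 + 177100 + 480700 = 726206.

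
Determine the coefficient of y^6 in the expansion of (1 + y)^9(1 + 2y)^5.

16272

Coefficient of y^6 = Σ_{j} C(9,j)·1^j·C(5,6-j)·2^(6-j) for j from 1 to 6.
= 288 + 2880 + 6720 + 5040 + 1260 + 84 = 16272.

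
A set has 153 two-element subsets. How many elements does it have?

n(n−1)/2 = 153 ⇒ n(n−1) = 306. Since 18·17 = 306, n = 18.

18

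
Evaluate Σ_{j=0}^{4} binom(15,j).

1941

1 + 15 + 105 + 455 + 1365 = 1941.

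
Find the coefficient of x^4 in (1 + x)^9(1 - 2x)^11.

Coefficient of x^4 = Σ_{j} C(9,j)·1^j·C(11,4-j)·(-2)^(4-j) for j from 0 to 4.
= 5280 + (-11880) + 7920 + (-1848) + 126 = -402.

-402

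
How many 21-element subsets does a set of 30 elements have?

14307150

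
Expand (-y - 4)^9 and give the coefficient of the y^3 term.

The general term is C(9,j)·(-y)^j·(-4)^(9-j); the y^3 term has j = 3.
C(9,3) = 84.
Coefficient = C(9,3) · (-1)^3 · (-4)^6 = 84 · (-1) · 4096 = -344064.

-344064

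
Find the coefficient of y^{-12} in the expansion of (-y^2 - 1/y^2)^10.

General term: C(10,j)·(-y^2)^j·(-1/y^2)^(10-j), with y-exponent 2j − 2(10−j) = 4j − 20.
Set 4j − 20 = -12: j = 2.
C(10,2) = 45; (-1)^2 = 1; (-1)^8 = 1.
Coefficient = 45 · 1 · 1 = 45.

45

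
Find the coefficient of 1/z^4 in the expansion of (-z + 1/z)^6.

-6

General term: C(6,j)·(-z)^j·(1/z)^(6-j), with z-exponent 1j − 1(6−j) = 2j − 6.
Set 2j − 6 = -4: j = 1.
C(6,1) = 6; (-1)^1 = -1; 1^5 = 1.
Coefficient = 6 · (-1) · 1 = -6.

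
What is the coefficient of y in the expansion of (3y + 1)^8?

24

The general term is C(8,j)·(3y)^j·(1)^(8-j); the y^1 term has j = 1.
C(8,1) = 8.
Coefficient = C(8,1) · 3^1 = 8 · 3 = 24.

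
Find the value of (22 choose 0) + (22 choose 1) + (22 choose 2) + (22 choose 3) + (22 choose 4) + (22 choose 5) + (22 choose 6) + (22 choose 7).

280600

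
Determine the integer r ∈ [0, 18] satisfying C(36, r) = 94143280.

C(36,r) increases on 0 ≤ r ≤ 18. C(36,8) = 30260340 and C(36,9) = 94143280, so r = 9.

9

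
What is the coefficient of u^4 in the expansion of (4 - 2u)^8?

286720

The general term is C(8,j)·(4)^j·(-2u)^(8-j); the u^4 term has j = 4.
C(8,4) = 70.
Coefficient = C(8,4) · 4^4 · (-2)^4 = 70 · 256 · 16 = 286720.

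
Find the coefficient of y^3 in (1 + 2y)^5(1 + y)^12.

1440

Coefficient of y^3 = Σ_{j} C(5,j)·2^j·C(12,3-j)·1^(3-j) for j from 0 to 3.
= 220 + 660 + 480 + 80 = 1440.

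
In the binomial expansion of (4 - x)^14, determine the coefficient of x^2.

1526726656

The general term is C(14,j)·(4)^j·(-x)^(14-j); the x^2 term has j = 12.
C(14,12) = 91.
Coefficient = C(14,12) · 4^12 = 91 · 16777216 = 1526726656.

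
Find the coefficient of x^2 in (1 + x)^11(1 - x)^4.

Coefficient of x^2 = Σ_{j} C(11,j)·1^j·C(4,2-j)·(-1)^(2-j) for j from 0 to 2.
= 6 + (-44) + 55 = 17.

17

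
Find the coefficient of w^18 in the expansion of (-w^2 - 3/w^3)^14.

819

General term: C(14,j)·(-w^2)^j·(-3/w^3)^(14-j), with w-exponent 2j − 3(14−j) = 5j − 42.
Set 5j − 42 = 18: j = 12.
C(14,12) = 91; (-1)^12 = 1; (-3)^2 = 9.
Coefficient = 91 · 1 · 9 = 819.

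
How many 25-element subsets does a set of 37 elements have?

1852482996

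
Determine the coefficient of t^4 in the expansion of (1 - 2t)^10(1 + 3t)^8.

Coefficient of t^4 = Σ_{j} C(10,j)·(-2)^j·C(8,4-j)·3^(4-j) for j from 0 to 4.
= 5670 + (-30240) + 45360 + (-23040) + 3360 = 1110.

1110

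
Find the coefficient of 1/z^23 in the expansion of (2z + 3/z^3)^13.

225173520

General term: C(13,j)·(2z)^j·(3/z^3)^(13-j), with z-exponent 1j − 3(13−j) = 4j − 39.
Set 4j − 39 = -23: j = 4.
C(13,4) = 715; 2^4 = 16; 3^9 = 19683.
Coefficient = 715 · 16 · 19683 = 225173520.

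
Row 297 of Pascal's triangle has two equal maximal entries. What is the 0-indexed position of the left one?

148

For odd n = 297, C(297,r) peaks at r = (n−1)/2 and (n+1)/2; the smaller is 148.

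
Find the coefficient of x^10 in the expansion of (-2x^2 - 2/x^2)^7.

-896

General term: C(7,j)·(-2x^2)^j·(-2/x^2)^(7-j), with x-exponent 2j − 2(7−j) = 4j − 14.
Set 4j − 14 = 10: j = 6.
C(7,6) = 7; (-2)^6 = 64; (-2)^1 = -2.
Coefficient = 7 · 64 · (-2) = -896.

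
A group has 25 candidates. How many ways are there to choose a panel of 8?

1081575

This is C(25,8) = 1081575.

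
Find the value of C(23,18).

C(23,18) = C(23,5) by symmetry.
C(23,5) = (23·22·21·20·19) / 5! = 4037880 / 120 = 33649.

33649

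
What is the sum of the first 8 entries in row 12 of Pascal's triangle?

3302

1 + 12 + 66 + 220 + 495 + 792 + 924 + 792 = 3302.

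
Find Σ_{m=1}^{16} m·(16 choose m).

Differentiating (1+x)^16 and setting x=1: Σ m·C(16,m) = 16·2^15 = 524288.

524288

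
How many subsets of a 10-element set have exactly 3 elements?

120

Choose the 3 positions: C(10,3) = 120.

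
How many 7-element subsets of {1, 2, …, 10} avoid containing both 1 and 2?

All 7-subsets: C(10,7) = 120. Those containing both fixed elements: C(8,5) = 56.
120 − 56 = 64.

64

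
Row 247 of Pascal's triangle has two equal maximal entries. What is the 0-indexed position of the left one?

123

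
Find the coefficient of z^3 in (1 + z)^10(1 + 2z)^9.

3042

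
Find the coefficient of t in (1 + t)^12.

The general term is C(12,j)·(1)^j·(t)^(12-j); the t^1 term has j = 11.
C(12,11) = 12.
Coefficient = C(12,11) = 12.

12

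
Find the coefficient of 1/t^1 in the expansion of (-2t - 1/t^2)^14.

General term: C(14,j)·(-2t)^j·(-1/t^2)^(14-j), with t-exponent 1j − 2(14−j) = 3j − 28.
Set 3j − 28 = -1: j = 9.
C(14,9) = 2002; (-2)^9 = -512; (-1)^5 = -1.
Coefficient = 2002 · (-512) · (-1) = 1025024.

1025024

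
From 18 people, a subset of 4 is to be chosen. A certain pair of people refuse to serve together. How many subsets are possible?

All 4-subsets: C(18,4) = 3060. Those containing both fixed elements: C(16,2) = 120.
3060 − 120 = 2940.

2940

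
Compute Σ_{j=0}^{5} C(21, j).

27896

1 + 21 + 210 + 1330 + 5985 + 20349 = 27896.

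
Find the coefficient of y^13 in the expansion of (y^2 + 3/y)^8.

General term: C(8,j)·(y^2)^j·(3/y)^(8-j), with y-exponent 2j − 1(8−j) = 3j − 8.
Set 3j − 8 = 13: j = 7.
C(8,7) = 8; 1^7 = 1; 3^1 = 3.
Coefficient = 8 · 1 · 3 = 24.

24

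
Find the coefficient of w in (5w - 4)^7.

143360

The general term is C(7,j)·(5w)^j·(-4)^(7-j); the w^1 term has j = 1.
C(7,1) = 7.
Coefficient = C(7,1) · 5^1 · (-4)^6 = 7 · 5 · 4096 = 143360.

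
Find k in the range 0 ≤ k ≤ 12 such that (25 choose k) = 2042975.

9

C(25,k) increases on 0 ≤ k ≤ 12. C(25,8) = 1081575 and C(25,9) = 2042975, so k = 9.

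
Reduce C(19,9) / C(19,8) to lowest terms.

11/9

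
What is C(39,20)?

C(39,20) = C(39,19) by symmetry.
C(39,19) = (39·38·37·36·35·34·33·32·31·30·29·28·27·26·25·24·23·22·21) / 19! = 8384177419658927035269120000 / 121645100408832000 = 68923264410.

68923264410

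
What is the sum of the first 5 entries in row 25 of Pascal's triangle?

15276

1 + 25 + 300 + 2300 + 12650 = 15276.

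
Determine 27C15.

17383860

C(27,15) = C(27,12) by symmetry.
C(27,12) = (27·26·25·24·23·22·21·20·19·18·17·16) / 12! = 8326896754176000 / 479001600 = 17383860.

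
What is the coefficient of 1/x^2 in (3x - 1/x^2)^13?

-8444007

General term: C(13,j)·(3x)^j·(-1/x^2)^(13-j), with x-exponent 1j − 2(13−j) = 3j − 26.
Set 3j − 26 = -2: j = 8.
C(13,8) = 1287; 3^8 = 6561; (-1)^5 = -1.
Coefficient = 1287 · 6561 · (-1) = -8444007.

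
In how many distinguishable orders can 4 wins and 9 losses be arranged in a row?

715

Choose positions for the wins: C(13,4) = 715.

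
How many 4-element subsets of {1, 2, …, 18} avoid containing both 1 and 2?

2940

All 4-subsets: C(18,4) = 3060. Those containing both fixed elements: C(16,2) = 120.
3060 − 120 = 2940.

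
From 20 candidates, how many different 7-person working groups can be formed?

This is C(20,7) = 77520.

77520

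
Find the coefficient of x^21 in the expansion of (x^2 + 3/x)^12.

36

General term: C(12,j)·(x^2)^j·(3/x)^(12-j), with x-exponent 2j − 1(12−j) = 3j − 12.
Set 3j − 12 = 21: j = 11.
C(12,11) = 12; 1^11 = 1; 3^1 = 3.
Coefficient = 12 · 1 · 3 = 36.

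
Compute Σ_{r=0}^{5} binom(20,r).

21700

1 + 20 + 190 + 1140 + 4845 + 15504 = 21700.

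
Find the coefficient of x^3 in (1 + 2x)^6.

160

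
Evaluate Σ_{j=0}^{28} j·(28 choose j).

3758096384

Differentiating (1+x)^28 and setting x=1: Σ j·C(28,j) = 28·2^27 = 3758096384.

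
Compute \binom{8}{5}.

C(8,5) = C(8,3) by symmetry.
C(8,3) = (8·7·6) / 3! = 336 / 6 = 56.

56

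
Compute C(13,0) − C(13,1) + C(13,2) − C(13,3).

-220

The partial alternating sum Σ_{k=0}^{3} (−1)^k C(13,k) = (−1)^3 C(12,3) = -220.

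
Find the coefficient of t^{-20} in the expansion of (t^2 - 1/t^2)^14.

General term: C(14,j)·(t^2)^j·(-1/t^2)^(14-j), with t-exponent 2j − 2(14−j) = 4j − 28.
Set 4j − 28 = -20: j = 2.
C(14,2) = 91; 1^2 = 1; (-1)^12 = 1.
Coefficient = 91 · 1 · 1 = 91.

91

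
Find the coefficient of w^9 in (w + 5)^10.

50

The general term is C(10,j)·(w)^j·(5)^(10-j); the w^9 term has j = 9.
C(10,9) = 10.
Coefficient = C(10,9) · 5^1 = 10 · 5 = 50.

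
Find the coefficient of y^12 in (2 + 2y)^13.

106496

The general term is C(13,j)·(2)^j·(2y)^(13-j); the y^12 term has j = 1.
C(13,1) = 13.
Coefficient = C(13,1) · 2^1 · 2^12 = 13 · 2 · 4096 = 106496.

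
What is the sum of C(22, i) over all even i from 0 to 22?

2097152

Even-i terms of row 22 sum to 2^21 = 2097152.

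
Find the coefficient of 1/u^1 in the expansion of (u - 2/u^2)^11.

General term: C(11,j)·(u)^j·(-2/u^2)^(11-j), with u-exponent 1j − 2(11−j) = 3j − 22.
Set 3j − 22 = -1: j = 7.
C(11,7) = 330; 1^7 = 1; (-2)^4 = 16.
Coefficient = 330 · 1 · 16 = 5280.

5280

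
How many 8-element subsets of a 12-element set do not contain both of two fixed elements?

All 8-subsets: C(12,8) = 495. Those containing both fixed elements: C(10,6) = 210.
495 − 210 = 285.

285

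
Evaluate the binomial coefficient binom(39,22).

51021117810

C(39,22) = C(39,17) by symmetry.
C(39,17) = (39·38·37·36·35·34·33·32·31·30·29·28·27·26·25·24·23) / 17! = 18147570172421919989760000 / 355687428096000 = 51021117810.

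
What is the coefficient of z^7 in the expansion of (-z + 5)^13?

-26812500

The general term is C(13,j)·(-z)^j·(5)^(13-j); the z^7 term has j = 7.
C(13,7) = 1716.
Coefficient = C(13,7) · (-1)^7 · 5^6 = 1716 · (-1) · 15625 = -26812500.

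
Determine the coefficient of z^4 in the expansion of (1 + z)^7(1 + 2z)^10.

14595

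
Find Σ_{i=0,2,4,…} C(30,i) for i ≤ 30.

536870912

Half of (1+1)^30 + (1−1)^30 gives the even-index sum: 2^29 = 536870912.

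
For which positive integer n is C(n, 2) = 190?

n(n−1)/2 = 190 ⇒ n(n−1) = 380. Since 20·19 = 380, n = 20.

20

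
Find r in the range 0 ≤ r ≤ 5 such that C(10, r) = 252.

C(10,r) increases on 0 ≤ r ≤ 5. C(10,4) = 210 and C(10,5) = 252, so r = 5.

5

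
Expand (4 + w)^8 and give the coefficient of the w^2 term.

114688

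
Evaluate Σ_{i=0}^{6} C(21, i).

82160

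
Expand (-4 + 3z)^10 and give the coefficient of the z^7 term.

The general term is C(10,j)·(-4)^j·(3z)^(10-j); the z^7 term has j = 3.
C(10,3) = 120.
Coefficient = C(10,3) · (-4)^3 · 3^7 = 120 · (-64) · 2187 = -16796160.

-16796160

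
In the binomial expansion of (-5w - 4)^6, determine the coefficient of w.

The general term is C(6,j)·(-5w)^j·(-4)^(6-j); the w^1 term has j = 1.
C(6,1) = 6.
Coefficient = C(6,1) · (-5)^1 · (-4)^5 = 6 · (-5) · (-1024) = 30720.

30720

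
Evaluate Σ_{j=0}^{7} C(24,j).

1 + 24 + 276 + 2024 + 10626 + 42504 + 134596 + 346104 = 536155.

536155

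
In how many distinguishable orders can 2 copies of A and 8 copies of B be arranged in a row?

45

Choose positions for the A's: C(10,2) = 45.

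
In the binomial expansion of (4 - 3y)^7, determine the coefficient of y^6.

20412

The general term is C(7,j)·(4)^j·(-3y)^(7-j); the y^6 term has j = 1.
C(7,1) = 7.
Coefficient = C(7,1) · 4^1 · (-3)^6 = 7 · 4 · 729 = 20412.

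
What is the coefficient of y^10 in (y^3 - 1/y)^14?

3003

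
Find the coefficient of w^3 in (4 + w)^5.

160

The general term is C(5,j)·(4)^j·(w)^(5-j); the w^3 term has j = 2.
C(5,2) = 10.
Coefficient = C(5,2) · 4^2 = 10 · 16 = 160.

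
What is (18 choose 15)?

C(18,15) = C(18,3) by symmetry.
C(18,3) = (18·17·16) / 3! = 4896 / 6 = 816.

816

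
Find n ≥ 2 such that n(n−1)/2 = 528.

n(n−1)/2 = 528 ⇒ n(n−1) = 1056. Since 33·32 = 1056, n = 33.

33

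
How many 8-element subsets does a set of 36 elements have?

30260340

C(36,8) = (36·35·34·33·32·31·30·29) / 8! = 1220096908800 / 40320 = 30260340.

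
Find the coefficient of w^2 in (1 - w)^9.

36

The general term is C(9,j)·(1)^j·(-w)^(9-j); the w^2 term has j = 7.
C(9,7) = 36.
Coefficient = C(9,7) = 36.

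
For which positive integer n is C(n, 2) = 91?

14

n(n−1)/2 = 91 ⇒ n(n−1) = 182. Since 14·13 = 182, n = 14.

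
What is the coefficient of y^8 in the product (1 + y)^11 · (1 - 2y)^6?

1045

Coefficient of y^8 = Σ_{j} C(11,j)·1^j·C(6,8-j)·(-2)^(8-j) for j from 2 to 8.
= 3520 + (-31680) + 79200 + (-73920) + 27720 + (-3960) + 165 = 1045.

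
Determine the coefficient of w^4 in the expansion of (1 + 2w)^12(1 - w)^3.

3408

Coefficient of w^4 = Σ_{j} C(12,j)·2^j·C(3,4-j)·(-1)^(4-j) for j from 1 to 4.
= (-24) + 792 + (-5280) + 7920 = 3408.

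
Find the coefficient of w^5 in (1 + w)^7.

The general term is C(7,j)·(1)^j·(w)^(7-j); the w^5 term has j = 2.
C(7,2) = 21.
Coefficient = C(7,2) = 21.

21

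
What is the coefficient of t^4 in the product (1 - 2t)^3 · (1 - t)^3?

Coefficient of t^4 = Σ_{j} C(3,j)·(-2)^j·C(3,4-j)·(-1)^(4-j) for j from 1 to 3.
= 6 + 36 + 24 = 66.

66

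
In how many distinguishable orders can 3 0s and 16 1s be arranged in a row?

Choose positions for the 0s: C(19,3) = 969.

969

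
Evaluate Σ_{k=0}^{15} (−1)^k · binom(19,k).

The partial alternating sum Σ_{k=0}^{15} (−1)^k C(19,k) = (−1)^15 C(18,15) = -816.

-816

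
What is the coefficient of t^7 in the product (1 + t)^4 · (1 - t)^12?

Coefficient of t^7 = Σ_{j} C(4,j)·1^j·C(12,7-j)·(-1)^(7-j) for j from 0 to 4.
= (-792) + 3696 + (-4752) + 1980 + (-220) = -88.

-88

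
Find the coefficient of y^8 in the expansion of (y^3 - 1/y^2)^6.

15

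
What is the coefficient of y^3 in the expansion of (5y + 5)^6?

312500

The general term is C(6,j)·(5y)^j·(5)^(6-j); the y^3 term has j = 3.
C(6,3) = 20.
Coefficient = C(6,3) · 5^3 · 5^3 = 20 · 125 · 125 = 312500.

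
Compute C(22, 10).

646646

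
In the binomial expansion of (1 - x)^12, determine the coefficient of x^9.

-220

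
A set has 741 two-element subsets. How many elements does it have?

39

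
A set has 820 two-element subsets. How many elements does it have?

n(n−1)/2 = 820 ⇒ n(n−1) = 1640. Since 41·40 = 1640, n = 41.

41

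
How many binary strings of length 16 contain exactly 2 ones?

Choose the 2 positions: C(16,2) = 120.

120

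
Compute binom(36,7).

8347680

C(36,7) = (36·35·34·33·32·31·30) / 7! = 42072307200 / 5040 = 8347680.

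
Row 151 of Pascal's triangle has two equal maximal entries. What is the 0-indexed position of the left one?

75

For odd n = 151, C(151,j) peaks at j = (n−1)/2 and (n+1)/2; the lower is 75.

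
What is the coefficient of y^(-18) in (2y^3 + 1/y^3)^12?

1760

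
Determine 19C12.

50388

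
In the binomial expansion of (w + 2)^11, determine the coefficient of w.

11264

The general term is C(11,j)·(w)^j·(2)^(11-j); the w^1 term has j = 1.
C(11,1) = 11.
Coefficient = C(11,1) · 2^10 = 11 · 1024 = 11264.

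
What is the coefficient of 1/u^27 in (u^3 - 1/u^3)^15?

General term: C(15,j)·(u^3)^j·(-1/u^3)^(15-j), with u-exponent 3j − 3(15−j) = 6j − 45.
Set 6j − 45 = -27: j = 3.
C(15,3) = 455; 1^3 = 1; (-1)^12 = 1.
Coefficient = 455 · 1 · 1 = 455.

455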